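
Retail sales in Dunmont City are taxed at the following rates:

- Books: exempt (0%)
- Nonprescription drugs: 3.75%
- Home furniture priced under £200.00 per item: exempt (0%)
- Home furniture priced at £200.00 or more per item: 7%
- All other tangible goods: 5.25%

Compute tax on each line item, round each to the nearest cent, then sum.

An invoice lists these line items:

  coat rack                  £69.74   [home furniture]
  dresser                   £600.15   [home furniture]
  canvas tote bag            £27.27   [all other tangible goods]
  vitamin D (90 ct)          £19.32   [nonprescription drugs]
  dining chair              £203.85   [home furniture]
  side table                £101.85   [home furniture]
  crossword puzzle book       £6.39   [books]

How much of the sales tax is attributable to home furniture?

£56.28

Coat rack £69.74: home furniture, under £200.00 → 0% → £0.00
Dresser £600.15: home furniture, £200.00 or more → 7% → £42.01
Dining chair £203.85: home furniture, £200.00 or more → 7% → £14.27
Side table £101.85: home furniture, under £200.00 → 0% → £0.00
Tax on home furniture = £0.00 + £42.01 + £14.27 + £0.00 = £56.28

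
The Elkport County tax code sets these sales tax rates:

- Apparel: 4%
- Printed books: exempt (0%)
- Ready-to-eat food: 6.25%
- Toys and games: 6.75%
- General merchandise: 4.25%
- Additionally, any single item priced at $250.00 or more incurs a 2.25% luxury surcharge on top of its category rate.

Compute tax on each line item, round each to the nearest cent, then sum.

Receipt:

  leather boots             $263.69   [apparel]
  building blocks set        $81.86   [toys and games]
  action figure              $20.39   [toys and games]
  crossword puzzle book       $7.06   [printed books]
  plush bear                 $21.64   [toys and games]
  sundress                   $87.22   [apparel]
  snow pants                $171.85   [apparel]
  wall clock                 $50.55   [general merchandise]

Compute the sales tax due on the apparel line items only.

Leather boots $263.69: apparel → 4% + 2.25% surcharge = 6.25% → $16.48
Sundress $87.22: apparel → 4% → $3.49
Snow pants $171.85: apparel → 4% → $6.87
Tax on apparel = $16.48 + $3.49 + $6.87 = $26.84

$26.84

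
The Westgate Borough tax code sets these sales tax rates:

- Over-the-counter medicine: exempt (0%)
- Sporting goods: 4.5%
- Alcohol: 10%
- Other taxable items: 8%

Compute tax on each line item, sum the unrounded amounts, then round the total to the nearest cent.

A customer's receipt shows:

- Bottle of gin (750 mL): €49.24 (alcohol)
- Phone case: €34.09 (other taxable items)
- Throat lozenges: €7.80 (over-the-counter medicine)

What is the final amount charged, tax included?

Bottle of gin (750 mL) €49.24: alcohol → 10% → €4.924
Phone case €34.09: other taxable items → 8% → €2.7272
Throat lozenges €7.80: over-the-counter medicine → 0% → €0.00
Subtotal = €91.13; unrounded tax = €7.6512 → €7.65; total due = €98.78

€98.78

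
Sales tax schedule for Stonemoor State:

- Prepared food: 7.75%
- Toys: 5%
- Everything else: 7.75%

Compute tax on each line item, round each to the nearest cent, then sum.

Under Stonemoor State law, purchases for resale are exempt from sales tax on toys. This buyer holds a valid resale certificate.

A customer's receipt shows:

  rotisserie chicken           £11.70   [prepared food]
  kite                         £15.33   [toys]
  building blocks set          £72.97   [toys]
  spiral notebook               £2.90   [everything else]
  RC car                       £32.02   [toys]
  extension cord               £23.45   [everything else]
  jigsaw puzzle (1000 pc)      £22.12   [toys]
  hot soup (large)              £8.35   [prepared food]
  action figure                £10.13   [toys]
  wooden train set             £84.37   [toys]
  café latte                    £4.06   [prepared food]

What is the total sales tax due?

Rotisserie chicken £11.70: prepared food → 7.75% → £0.91
Kite £15.33: toys, buyer-exempt → 0% → £0.00
Building blocks set £72.97: toys, buyer-exempt → 0% → £0.00
Spiral notebook £2.90: everything else → 7.75% → £0.22
RC car £32.02: toys, buyer-exempt → 0% → £0.00
Extension cord £23.45: everything else → 7.75% → £1.82
Jigsaw puzzle (1000 pc) £22.12: toys, buyer-exempt → 0% → £0.00
Hot soup (large) £8.35: prepared food → 7.75% → £0.65
Action figure £10.13: toys, buyer-exempt → 0% → £0.00
Wooden train set £84.37: toys, buyer-exempt → 0% → £0.00
Café latte £4.06: prepared food → 7.75% → £0.31
Total tax = £0.91 + £0.22 + £1.82 + £0.65 + £0.31 = £3.91

£3.91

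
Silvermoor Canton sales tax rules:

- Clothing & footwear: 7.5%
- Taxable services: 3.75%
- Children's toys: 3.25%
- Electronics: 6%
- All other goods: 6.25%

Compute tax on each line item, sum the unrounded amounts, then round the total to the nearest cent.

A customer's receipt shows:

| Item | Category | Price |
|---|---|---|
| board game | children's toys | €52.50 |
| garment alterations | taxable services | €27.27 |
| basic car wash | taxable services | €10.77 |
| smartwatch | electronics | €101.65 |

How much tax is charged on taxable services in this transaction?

€1.43

Garment alterations €27.27: taxable services → 3.75% → €1.022625
Basic car wash €10.77: taxable services → 3.75% → €0.403875
Tax on taxable services: unrounded sum = €1.4265 → €1.43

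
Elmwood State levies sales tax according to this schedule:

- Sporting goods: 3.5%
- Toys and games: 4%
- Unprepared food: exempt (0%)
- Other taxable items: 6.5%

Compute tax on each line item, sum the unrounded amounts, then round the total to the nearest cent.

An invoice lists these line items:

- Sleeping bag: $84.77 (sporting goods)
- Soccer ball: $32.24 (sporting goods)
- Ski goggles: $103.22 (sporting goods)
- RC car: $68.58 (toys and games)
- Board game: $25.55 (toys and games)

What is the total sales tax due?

$11.47

Sleeping bag $84.77: sporting goods → 3.5% → $2.96695
Soccer ball $32.24: sporting goods → 3.5% → $1.1284
Ski goggles $103.22: sporting goods → 3.5% → $3.6127
RC car $68.58: toys and games → 4% → $2.7432
Board game $25.55: toys and games → 4% → $1.022
Unrounded tax sum = $11.47325 → $11.47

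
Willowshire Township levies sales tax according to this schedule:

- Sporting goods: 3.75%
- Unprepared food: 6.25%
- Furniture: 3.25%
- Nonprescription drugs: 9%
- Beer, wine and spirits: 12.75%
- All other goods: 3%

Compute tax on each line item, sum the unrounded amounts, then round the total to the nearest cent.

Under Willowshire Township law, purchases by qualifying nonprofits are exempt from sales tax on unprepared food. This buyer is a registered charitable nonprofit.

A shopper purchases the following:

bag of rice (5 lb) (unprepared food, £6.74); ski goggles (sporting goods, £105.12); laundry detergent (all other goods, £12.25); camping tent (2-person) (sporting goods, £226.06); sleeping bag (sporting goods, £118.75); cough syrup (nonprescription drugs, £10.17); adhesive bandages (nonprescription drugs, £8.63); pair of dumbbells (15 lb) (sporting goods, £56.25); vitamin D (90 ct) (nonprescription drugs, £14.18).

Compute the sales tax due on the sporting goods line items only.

Ski goggles £105.12: sporting goods → 3.75% → £3.942
Camping tent (2-person) £226.06: sporting goods → 3.75% → £8.47725
Sleeping bag £118.75: sporting goods → 3.75% → £4.453125
Pair of dumbbells (15 lb) £56.25: sporting goods → 3.75% → £2.109375
Tax on sporting goods: unrounded sum = £18.98175 → £18.98

£18.98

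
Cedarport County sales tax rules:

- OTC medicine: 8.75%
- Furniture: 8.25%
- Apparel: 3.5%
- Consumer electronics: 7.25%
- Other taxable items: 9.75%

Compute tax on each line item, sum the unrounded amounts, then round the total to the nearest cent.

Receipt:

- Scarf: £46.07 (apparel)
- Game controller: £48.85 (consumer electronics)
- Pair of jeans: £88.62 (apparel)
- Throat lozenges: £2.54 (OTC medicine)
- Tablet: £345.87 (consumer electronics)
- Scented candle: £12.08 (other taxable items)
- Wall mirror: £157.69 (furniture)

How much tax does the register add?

£47.74

Scarf £46.07: apparel → 3.5% → £1.61245
Game controller £48.85: consumer electronics → 7.25% → £3.541625
Pair of jeans £88.62: apparel → 3.5% → £3.1017
Throat lozenges £2.54: OTC medicine → 8.75% → £0.22225
Tablet £345.87: consumer electronics → 7.25% → £25.075575
Scented candle £12.08: other taxable items → 9.75% → £1.1778
Wall mirror £157.69: furniture → 8.25% → £13.009425
Unrounded tax sum = £47.740825 → £47.74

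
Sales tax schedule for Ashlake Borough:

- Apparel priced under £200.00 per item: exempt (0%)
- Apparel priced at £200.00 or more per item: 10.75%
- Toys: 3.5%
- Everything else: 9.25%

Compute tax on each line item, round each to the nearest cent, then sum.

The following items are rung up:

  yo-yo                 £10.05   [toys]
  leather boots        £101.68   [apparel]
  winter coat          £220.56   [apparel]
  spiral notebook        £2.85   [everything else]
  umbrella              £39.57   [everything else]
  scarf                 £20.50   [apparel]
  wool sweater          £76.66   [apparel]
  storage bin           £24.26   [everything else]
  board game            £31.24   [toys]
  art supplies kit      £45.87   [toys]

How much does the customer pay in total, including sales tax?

£606.16

Yo-yo £10.05: toys → 3.5% → £0.35
Leather boots £101.68: apparel, under £200.00 → 0% → £0.00
Winter coat £220.56: apparel, £200.00 or more → 10.75% → £23.71
Spiral notebook £2.85: everything else → 9.25% → £0.26
Umbrella £39.57: everything else → 9.25% → £3.66
Scarf £20.50: apparel, under £200.00 → 0% → £0.00
Wool sweater £76.66: apparel, under £200.00 → 0% → £0.00
Storage bin £24.26: everything else → 9.25% → £2.24
Board game £31.24: toys → 3.5% → £1.09
Art supplies kit £45.87: toys → 3.5% → £1.61
Subtotal = £573.24; tax = £32.92; total due = £606.16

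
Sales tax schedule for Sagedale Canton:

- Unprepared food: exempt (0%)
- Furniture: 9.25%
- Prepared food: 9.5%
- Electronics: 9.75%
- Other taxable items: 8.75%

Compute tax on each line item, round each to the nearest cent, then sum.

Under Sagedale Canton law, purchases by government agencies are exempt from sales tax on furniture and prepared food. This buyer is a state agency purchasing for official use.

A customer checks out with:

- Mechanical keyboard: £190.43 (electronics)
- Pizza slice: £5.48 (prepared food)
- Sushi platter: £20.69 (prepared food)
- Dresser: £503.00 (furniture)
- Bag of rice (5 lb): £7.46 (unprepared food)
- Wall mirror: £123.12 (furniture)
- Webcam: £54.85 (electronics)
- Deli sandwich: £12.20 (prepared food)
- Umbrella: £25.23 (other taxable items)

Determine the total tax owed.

£26.13

Mechanical keyboard £190.43: electronics → 9.75% → £18.57
Pizza slice £5.48: prepared food, buyer-exempt → 0% → £0.00
Sushi platter £20.69: prepared food, buyer-exempt → 0% → £0.00
Dresser £503.00: furniture, buyer-exempt → 0% → £0.00
Bag of rice (5 lb) £7.46: unprepared food → 0% → £0.00
Wall mirror £123.12: furniture, buyer-exempt → 0% → £0.00
Webcam £54.85: electronics → 9.75% → £5.35
Deli sandwich £12.20: prepared food, buyer-exempt → 0% → £0.00
Umbrella £25.23: other taxable items → 8.75% → £2.21
Total tax = £18.57 + £5.35 + £2.21 = £26.13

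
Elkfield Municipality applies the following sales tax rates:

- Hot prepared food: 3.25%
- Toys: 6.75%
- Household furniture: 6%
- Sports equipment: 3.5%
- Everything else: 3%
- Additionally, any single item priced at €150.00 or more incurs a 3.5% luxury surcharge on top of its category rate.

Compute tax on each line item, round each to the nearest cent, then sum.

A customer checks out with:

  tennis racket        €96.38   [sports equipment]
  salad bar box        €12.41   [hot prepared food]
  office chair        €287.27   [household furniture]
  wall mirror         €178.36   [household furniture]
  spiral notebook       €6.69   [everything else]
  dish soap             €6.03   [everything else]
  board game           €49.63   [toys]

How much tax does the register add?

€51.73

Tennis racket €96.38: sports equipment → 3.5% → €3.37
Salad bar box €12.41: hot prepared food → 3.25% → €0.40
Office chair €287.27: household furniture → 6% + 3.5% surcharge = 9.5% → €27.29
Wall mirror €178.36: household furniture → 6% + 3.5% surcharge = 9.5% → €16.94
Spiral notebook €6.69: everything else → 3% → €0.20
Dish soap €6.03: everything else → 3% → €0.18
Board game €49.63: toys → 6.75% → €3.35
Total tax = €3.37 + €0.40 + €27.29 + €16.94 + €0.20 + €0.18 + €3.35 = €51.73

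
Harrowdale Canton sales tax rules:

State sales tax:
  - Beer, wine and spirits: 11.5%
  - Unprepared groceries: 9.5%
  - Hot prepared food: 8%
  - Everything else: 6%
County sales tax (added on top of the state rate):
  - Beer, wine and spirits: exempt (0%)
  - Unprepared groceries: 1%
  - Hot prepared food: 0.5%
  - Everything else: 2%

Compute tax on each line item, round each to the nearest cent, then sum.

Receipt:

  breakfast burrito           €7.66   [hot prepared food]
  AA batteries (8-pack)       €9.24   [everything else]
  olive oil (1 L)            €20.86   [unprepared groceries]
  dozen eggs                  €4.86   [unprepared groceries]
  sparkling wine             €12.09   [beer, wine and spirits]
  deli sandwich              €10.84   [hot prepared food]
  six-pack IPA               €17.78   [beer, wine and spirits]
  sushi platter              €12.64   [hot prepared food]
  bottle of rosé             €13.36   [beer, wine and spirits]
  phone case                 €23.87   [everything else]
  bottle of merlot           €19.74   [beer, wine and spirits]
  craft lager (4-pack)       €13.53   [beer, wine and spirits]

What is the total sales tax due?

€16.79

Breakfast burrito €7.66: hot prepared food → 8% + 0.5% county = 8.5% → €0.65
AA batteries (8-pack) €9.24: everything else → 6% + 2% county = 8% → €0.74
Olive oil (1 L) €20.86: unprepared groceries → 9.5% + 1% county = 10.5% → €2.19
Dozen eggs €4.86: unprepared groceries → 9.5% + 1% county = 10.5% → €0.51
Sparkling wine €12.09: beer, wine and spirits → 11.5% + 0% county = 11.5% → €1.39
Deli sandwich €10.84: hot prepared food → 8% + 0.5% county = 8.5% → €0.92
Six-pack IPA €17.78: beer, wine and spirits → 11.5% + 0% county = 11.5% → €2.04
Sushi platter €12.64: hot prepared food → 8% + 0.5% county = 8.5% → €1.07
Bottle of rosé €13.36: beer, wine and spirits → 11.5% + 0% county = 11.5% → €1.54
Phone case €23.87: everything else → 6% + 2% county = 8% → €1.91
Bottle of merlot €19.74: beer, wine and spirits → 11.5% + 0% county = 11.5% → €2.27
Craft lager (4-pack) €13.53: beer, wine and spirits → 11.5% + 0% county = 11.5% → €1.56
Total tax = €0.65 + €0.74 + €2.19 + €0.51 + €1.39 + €0.92 + €2.04 + €1.07 + €1.54 + €1.91 + €2.27 + €1.56 = €16.79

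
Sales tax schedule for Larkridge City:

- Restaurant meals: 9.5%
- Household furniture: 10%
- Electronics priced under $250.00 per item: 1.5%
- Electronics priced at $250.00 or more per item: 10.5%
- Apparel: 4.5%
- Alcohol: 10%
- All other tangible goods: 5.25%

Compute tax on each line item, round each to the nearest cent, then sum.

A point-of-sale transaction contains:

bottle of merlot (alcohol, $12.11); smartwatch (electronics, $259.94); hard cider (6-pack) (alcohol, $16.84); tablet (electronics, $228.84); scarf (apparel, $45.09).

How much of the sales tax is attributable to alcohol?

$2.89

Bottle of merlot $12.11: alcohol → 10% → $1.21
Hard cider (6-pack) $16.84: alcohol → 10% → $1.68
Tax on alcohol = $1.21 + $1.68 = $2.89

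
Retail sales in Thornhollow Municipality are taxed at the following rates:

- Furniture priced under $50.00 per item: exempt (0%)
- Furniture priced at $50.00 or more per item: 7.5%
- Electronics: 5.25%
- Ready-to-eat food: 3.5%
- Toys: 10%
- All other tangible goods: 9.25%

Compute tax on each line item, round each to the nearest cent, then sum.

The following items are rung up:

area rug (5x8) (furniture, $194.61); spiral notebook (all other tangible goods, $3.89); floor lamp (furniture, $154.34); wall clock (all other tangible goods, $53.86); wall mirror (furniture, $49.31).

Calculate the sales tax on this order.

Area rug (5x8) $194.61: furniture, $50.00 or more → 7.5% → $14.60
Spiral notebook $3.89: all other tangible goods → 9.25% → $0.36
Floor lamp $154.34: furniture, $50.00 or more → 7.5% → $11.58
Wall clock $53.86: all other tangible goods → 9.25% → $4.98
Wall mirror $49.31: furniture, under $50.00 → 0% → $0.00
Total tax = $14.60 + $0.36 + $11.58 + $4.98 = $31.52

$31.52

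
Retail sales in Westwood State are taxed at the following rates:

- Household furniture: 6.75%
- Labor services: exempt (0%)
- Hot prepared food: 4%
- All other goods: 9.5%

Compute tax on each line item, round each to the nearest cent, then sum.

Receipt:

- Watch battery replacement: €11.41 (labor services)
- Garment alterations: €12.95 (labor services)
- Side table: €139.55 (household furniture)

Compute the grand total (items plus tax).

Watch battery replacement €11.41: labor services → 0% → €0.00
Garment alterations €12.95: labor services → 0% → €0.00
Side table €139.55: household furniture → 6.75% → €9.42
Subtotal = €163.91; tax = €9.42; total due = €173.33

€173.33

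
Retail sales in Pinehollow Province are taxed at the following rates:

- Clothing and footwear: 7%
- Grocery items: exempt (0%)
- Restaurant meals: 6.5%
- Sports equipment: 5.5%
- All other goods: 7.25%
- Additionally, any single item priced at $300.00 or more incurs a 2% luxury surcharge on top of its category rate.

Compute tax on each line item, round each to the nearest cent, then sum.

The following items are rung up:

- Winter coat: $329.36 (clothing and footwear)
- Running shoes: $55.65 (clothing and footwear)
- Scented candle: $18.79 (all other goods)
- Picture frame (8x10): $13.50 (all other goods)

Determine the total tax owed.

$35.88

Winter coat $329.36: clothing and footwear → 7% + 2% surcharge = 9% → $29.64
Running shoes $55.65: clothing and footwear → 7% → $3.90
Scented candle $18.79: all other goods → 7.25% → $1.36
Picture frame (8x10) $13.50: all other goods → 7.25% → $0.98
Total tax = $29.64 + $3.90 + $1.36 + $0.98 = $35.88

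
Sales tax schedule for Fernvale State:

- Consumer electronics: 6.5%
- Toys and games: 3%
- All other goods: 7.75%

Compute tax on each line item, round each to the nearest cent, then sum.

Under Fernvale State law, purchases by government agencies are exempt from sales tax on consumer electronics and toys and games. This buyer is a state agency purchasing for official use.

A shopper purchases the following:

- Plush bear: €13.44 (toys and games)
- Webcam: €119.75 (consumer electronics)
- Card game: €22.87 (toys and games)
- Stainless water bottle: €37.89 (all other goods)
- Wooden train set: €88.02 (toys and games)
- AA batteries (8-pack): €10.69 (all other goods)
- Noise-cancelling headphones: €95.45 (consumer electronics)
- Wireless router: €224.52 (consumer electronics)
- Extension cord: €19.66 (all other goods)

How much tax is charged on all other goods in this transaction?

Stainless water bottle €37.89: all other goods → 7.75% → €2.94
AA batteries (8-pack) €10.69: all other goods → 7.75% → €0.83
Extension cord €19.66: all other goods → 7.75% → €1.52
Tax on all other goods = €2.94 + €0.83 + €1.52 = €5.29

€5.29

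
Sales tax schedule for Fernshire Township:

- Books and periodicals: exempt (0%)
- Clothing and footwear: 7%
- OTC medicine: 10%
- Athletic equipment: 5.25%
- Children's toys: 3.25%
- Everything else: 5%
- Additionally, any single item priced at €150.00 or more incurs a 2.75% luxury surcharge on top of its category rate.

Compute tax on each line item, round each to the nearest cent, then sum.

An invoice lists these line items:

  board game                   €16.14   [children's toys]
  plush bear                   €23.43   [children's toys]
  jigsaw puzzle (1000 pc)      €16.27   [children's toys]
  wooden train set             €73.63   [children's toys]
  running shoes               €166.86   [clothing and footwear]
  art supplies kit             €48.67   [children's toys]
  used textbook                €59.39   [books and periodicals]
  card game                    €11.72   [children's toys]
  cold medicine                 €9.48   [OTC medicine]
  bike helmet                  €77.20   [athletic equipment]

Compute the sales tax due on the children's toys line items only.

Board game €16.14: children's toys → 3.25% → €0.52
Plush bear €23.43: children's toys → 3.25% → €0.76
Jigsaw puzzle (1000 pc) €16.27: children's toys → 3.25% → €0.53
Wooden train set €73.63: children's toys → 3.25% → €2.39
Art supplies kit €48.67: children's toys → 3.25% → €1.58
Card game €11.72: children's toys → 3.25% → €0.38
Tax on children's toys = €0.52 + €0.76 + €0.53 + €2.39 + €1.58 + €0.38 = €6.16

€6.16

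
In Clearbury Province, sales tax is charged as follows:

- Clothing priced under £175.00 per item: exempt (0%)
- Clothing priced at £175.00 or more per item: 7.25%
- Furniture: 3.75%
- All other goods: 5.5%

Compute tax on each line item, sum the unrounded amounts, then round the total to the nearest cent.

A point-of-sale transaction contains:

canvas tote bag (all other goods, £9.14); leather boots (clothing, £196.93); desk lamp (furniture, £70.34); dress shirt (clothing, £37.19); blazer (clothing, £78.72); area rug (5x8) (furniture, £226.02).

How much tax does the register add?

£25.89

Canvas tote bag £9.14: all other goods → 5.5% → £0.5027
Leather boots £196.93: clothing, £175.00 or more → 7.25% → £14.277425
Desk lamp £70.34: furniture → 3.75% → £2.63775
Dress shirt £37.19: clothing, under £175.00 → 0% → £0.00
Blazer £78.72: clothing, under £175.00 → 0% → £0.00
Area rug (5x8) £226.02: furniture → 3.75% → £8.47575
Unrounded tax sum = £25.893625 → £25.89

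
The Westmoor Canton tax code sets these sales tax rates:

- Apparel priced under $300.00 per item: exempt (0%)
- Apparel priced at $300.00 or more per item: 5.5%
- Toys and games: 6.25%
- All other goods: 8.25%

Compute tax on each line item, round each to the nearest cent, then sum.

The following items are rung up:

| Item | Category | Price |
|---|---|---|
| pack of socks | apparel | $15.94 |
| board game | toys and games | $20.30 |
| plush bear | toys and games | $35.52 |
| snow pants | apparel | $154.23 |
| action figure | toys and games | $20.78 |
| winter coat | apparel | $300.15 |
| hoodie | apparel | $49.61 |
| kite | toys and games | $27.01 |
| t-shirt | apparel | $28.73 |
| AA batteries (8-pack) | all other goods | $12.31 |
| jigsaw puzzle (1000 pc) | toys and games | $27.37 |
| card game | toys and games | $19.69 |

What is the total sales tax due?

Pack of socks $15.94: apparel, under $300.00 → 0% → $0.00
Board game $20.30: toys and games → 6.25% → $1.27
Plush bear $35.52: toys and games → 6.25% → $2.22
Snow pants $154.23: apparel, under $300.00 → 0% → $0.00
Action figure $20.78: toys and games → 6.25% → $1.30
Winter coat $300.15: apparel, $300.00 or more → 5.5% → $16.51
Hoodie $49.61: apparel, under $300.00 → 0% → $0.00
Kite $27.01: toys and games → 6.25% → $1.69
T-shirt $28.73: apparel, under $300.00 → 0% → $0.00
AA batteries (8-pack) $12.31: all other goods → 8.25% → $1.02
Jigsaw puzzle (1000 pc) $27.37: toys and games → 6.25% → $1.71
Card game $19.69: toys and games → 6.25% → $1.23
Total tax = $1.27 + $2.22 + $1.30 + $16.51 + $1.69 + $1.02 + $1.71 + $1.23 = $26.95

$26.95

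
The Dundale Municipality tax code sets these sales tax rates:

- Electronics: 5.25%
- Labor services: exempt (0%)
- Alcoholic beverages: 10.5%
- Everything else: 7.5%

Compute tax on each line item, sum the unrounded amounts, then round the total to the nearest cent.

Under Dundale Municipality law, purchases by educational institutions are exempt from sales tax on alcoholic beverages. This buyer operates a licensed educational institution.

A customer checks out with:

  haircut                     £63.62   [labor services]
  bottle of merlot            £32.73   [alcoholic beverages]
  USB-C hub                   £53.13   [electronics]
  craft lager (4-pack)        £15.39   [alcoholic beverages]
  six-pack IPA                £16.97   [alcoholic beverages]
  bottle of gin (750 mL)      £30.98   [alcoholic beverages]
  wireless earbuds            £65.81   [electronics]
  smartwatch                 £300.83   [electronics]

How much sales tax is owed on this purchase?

Haircut £63.62: labor services → 0% → £0.00
Bottle of merlot £32.73: alcoholic beverages, buyer-exempt → 0% → £0.00
USB-C hub £53.13: electronics → 5.25% → £2.789325
Craft lager (4-pack) £15.39: alcoholic beverages, buyer-exempt → 0% → £0.00
Six-pack IPA £16.97: alcoholic beverages, buyer-exempt → 0% → £0.00
Bottle of gin (750 mL) £30.98: alcoholic beverages, buyer-exempt → 0% → £0.00
Wireless earbuds £65.81: electronics → 5.25% → £3.455025
Smartwatch £300.83: electronics → 5.25% → £15.793575
Unrounded tax sum = £22.037925 → £22.04

£22.04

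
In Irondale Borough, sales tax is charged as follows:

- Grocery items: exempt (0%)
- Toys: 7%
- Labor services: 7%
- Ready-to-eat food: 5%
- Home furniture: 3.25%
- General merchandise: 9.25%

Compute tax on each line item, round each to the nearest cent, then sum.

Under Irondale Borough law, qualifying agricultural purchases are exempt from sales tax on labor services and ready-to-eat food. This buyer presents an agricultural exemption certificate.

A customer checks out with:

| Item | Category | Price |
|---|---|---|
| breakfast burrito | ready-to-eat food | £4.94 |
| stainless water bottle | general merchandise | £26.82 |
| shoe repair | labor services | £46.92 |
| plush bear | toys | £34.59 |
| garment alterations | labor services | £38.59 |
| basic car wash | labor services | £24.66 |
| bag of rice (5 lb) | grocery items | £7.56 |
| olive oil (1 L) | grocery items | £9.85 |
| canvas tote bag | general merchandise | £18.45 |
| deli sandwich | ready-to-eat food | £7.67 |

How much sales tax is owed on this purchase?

£6.61

Breakfast burrito £4.94: ready-to-eat food, buyer-exempt → 0% → £0.00
Stainless water bottle £26.82: general merchandise → 9.25% → £2.48
Shoe repair £46.92: labor services, buyer-exempt → 0% → £0.00
Plush bear £34.59: toys → 7% → £2.42
Garment alterations £38.59: labor services, buyer-exempt → 0% → £0.00
Basic car wash £24.66: labor services, buyer-exempt → 0% → £0.00
Bag of rice (5 lb) £7.56: grocery items → 0% → £0.00
Olive oil (1 L) £9.85: grocery items → 0% → £0.00
Canvas tote bag £18.45: general merchandise → 9.25% → £1.71
Deli sandwich £7.67: ready-to-eat food, buyer-exempt → 0% → £0.00
Total tax = £2.48 + £2.42 + £1.71 = £6.61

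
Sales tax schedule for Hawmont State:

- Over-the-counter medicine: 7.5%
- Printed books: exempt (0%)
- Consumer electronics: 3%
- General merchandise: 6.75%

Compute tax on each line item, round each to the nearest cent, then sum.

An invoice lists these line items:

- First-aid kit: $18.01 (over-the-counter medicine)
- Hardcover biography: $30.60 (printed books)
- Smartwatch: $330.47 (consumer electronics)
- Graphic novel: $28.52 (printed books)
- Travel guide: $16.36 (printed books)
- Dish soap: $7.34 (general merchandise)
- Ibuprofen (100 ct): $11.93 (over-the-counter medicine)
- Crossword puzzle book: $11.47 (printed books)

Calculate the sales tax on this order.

First-aid kit $18.01: over-the-counter medicine → 7.5% → $1.35
Hardcover biography $30.60: printed books → 0% → $0.00
Smartwatch $330.47: consumer electronics → 3% → $9.91
Graphic novel $28.52: printed books → 0% → $0.00
Travel guide $16.36: printed books → 0% → $0.00
Dish soap $7.34: general merchandise → 6.75% → $0.50
Ibuprofen (100 ct) $11.93: over-the-counter medicine → 7.5% → $0.89
Crossword puzzle book $11.47: printed books → 0% → $0.00
Total tax = $1.35 + $9.91 + $0.50 + $0.89 = $12.65

$12.65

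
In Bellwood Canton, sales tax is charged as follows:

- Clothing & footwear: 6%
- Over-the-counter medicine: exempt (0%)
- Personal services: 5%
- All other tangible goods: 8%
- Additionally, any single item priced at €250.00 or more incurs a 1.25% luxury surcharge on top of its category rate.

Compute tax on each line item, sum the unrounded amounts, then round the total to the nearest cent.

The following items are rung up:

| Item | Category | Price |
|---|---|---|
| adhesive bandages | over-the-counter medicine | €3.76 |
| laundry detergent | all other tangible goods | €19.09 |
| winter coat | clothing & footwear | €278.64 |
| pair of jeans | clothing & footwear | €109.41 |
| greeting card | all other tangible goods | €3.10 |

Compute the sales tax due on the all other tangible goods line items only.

Laundry detergent €19.09: all other tangible goods → 8% → €1.5272
Greeting card €3.10: all other tangible goods → 8% → €0.248
Tax on all other tangible goods: unrounded sum = €1.7752 → €1.78

€1.78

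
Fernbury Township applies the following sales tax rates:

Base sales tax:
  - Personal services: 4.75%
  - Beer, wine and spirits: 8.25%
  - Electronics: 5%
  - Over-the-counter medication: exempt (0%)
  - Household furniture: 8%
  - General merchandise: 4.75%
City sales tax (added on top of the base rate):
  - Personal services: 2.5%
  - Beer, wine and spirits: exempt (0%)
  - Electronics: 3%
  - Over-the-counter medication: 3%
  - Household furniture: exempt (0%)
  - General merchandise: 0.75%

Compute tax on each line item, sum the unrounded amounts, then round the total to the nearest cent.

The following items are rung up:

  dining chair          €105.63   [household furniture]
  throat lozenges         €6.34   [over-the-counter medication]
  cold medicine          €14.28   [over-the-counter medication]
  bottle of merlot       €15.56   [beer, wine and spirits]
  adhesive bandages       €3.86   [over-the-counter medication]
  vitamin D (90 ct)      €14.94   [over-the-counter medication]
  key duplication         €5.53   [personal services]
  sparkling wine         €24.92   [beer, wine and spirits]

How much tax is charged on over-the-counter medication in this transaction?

€1.18

Throat lozenges €6.34: over-the-counter medication → 0% + 3% city = 3% → €0.1902
Cold medicine €14.28: over-the-counter medication → 0% + 3% city = 3% → €0.4284
Adhesive bandages €3.86: over-the-counter medication → 0% + 3% city = 3% → €0.1158
Vitamin D (90 ct) €14.94: over-the-counter medication → 0% + 3% city = 3% → €0.4482
Tax on over-the-counter medication: unrounded sum = €1.1826 → €1.18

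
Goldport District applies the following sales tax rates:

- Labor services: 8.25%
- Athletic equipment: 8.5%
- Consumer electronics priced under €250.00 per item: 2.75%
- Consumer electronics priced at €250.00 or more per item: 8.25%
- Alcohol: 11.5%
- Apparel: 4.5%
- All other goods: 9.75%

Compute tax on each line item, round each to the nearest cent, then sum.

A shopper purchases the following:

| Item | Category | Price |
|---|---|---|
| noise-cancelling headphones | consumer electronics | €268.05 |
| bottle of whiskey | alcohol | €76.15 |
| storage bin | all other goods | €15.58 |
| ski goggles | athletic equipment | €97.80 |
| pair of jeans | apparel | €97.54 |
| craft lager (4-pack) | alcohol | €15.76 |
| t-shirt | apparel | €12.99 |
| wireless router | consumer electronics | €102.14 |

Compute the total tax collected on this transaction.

Noise-cancelling headphones €268.05: consumer electronics, €250.00 or more → 8.25% → €22.11
Bottle of whiskey €76.15: alcohol → 11.5% → €8.76
Storage bin €15.58: all other goods → 9.75% → €1.52
Ski goggles €97.80: athletic equipment → 8.5% → €8.31
Pair of jeans €97.54: apparel → 4.5% → €4.39
Craft lager (4-pack) €15.76: alcohol → 11.5% → €1.81
T-shirt €12.99: apparel → 4.5% → €0.58
Wireless router €102.14: consumer electronics, under €250.00 → 2.75% → €2.81
Total tax = €22.11 + €8.76 + €1.52 + €8.31 + €4.39 + €1.81 + €0.58 + €2.81 = €50.29

€50.29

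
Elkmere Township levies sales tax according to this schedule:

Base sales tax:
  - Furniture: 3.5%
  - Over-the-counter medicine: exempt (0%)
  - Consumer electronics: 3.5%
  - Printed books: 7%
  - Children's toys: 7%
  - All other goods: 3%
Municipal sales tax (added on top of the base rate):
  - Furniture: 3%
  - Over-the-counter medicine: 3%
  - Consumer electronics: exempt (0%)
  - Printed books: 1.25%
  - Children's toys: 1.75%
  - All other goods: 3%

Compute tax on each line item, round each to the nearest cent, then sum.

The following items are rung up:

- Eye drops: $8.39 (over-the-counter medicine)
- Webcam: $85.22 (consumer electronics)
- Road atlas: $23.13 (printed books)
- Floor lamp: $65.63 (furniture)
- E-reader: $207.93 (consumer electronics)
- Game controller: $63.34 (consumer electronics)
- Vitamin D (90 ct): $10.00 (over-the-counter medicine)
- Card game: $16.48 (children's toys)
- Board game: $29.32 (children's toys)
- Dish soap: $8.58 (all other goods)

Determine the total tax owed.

Eye drops $8.39: over-the-counter medicine → 0% + 3% municipal = 3% → $0.25
Webcam $85.22: consumer electronics → 3.5% + 0% municipal = 3.5% → $2.98
Road atlas $23.13: printed books → 7% + 1.25% municipal = 8.25% → $1.91
Floor lamp $65.63: furniture → 3.5% + 3% municipal = 6.5% → $4.27
E-reader $207.93: consumer electronics → 3.5% + 0% municipal = 3.5% → $7.28
Game controller $63.34: consumer electronics → 3.5% + 0% municipal = 3.5% → $2.22
Vitamin D (90 ct) $10.00: over-the-counter medicine → 0% + 3% municipal = 3% → $0.30
Card game $16.48: children's toys → 7% + 1.75% municipal = 8.75% → $1.44
Board game $29.32: children's toys → 7% + 1.75% municipal = 8.75% → $2.57
Dish soap $8.58: all other goods → 3% + 3% municipal = 6% → $0.51
Total tax = $0.25 + $2.98 + $1.91 + $4.27 + $7.28 + $2.22 + $0.30 + $1.44 + $2.57 + $0.51 = $23.73

$23.73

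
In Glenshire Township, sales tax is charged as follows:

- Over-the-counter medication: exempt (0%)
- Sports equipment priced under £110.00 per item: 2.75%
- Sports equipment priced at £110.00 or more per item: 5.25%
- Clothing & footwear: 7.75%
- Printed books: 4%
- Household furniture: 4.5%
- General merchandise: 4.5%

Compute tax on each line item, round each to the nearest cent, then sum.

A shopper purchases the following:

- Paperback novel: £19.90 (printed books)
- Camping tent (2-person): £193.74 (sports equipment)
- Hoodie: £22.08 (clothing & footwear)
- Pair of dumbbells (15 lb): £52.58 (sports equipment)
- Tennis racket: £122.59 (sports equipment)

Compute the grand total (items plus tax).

£431.46

Paperback novel £19.90: printed books → 4% → £0.80
Camping tent (2-person) £193.74: sports equipment, £110.00 or more → 5.25% → £10.17
Hoodie £22.08: clothing & footwear → 7.75% → £1.71
Pair of dumbbells (15 lb) £52.58: sports equipment, under £110.00 → 2.75% → £1.45
Tennis racket £122.59: sports equipment, £110.00 or more → 5.25% → £6.44
Subtotal = £410.89; tax = £20.57; total due = £431.46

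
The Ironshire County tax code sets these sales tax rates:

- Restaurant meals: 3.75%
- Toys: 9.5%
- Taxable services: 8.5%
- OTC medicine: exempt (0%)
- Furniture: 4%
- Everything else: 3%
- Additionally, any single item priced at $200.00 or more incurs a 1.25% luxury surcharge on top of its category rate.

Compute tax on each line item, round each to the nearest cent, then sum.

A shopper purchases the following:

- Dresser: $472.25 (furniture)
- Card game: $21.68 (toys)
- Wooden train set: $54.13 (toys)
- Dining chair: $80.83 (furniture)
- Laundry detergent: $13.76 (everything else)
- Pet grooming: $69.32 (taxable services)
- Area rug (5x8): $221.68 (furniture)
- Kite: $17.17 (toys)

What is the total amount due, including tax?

$1005.61

Dresser $472.25: furniture → 4% + 1.25% surcharge = 5.25% → $24.79
Card game $21.68: toys → 9.5% → $2.06
Wooden train set $54.13: toys → 9.5% → $5.14
Dining chair $80.83: furniture → 4% → $3.23
Laundry detergent $13.76: everything else → 3% → $0.41
Pet grooming $69.32: taxable services → 8.5% → $5.89
Area rug (5x8) $221.68: furniture → 4% + 1.25% surcharge = 5.25% → $11.64
Kite $17.17: toys → 9.5% → $1.63
Subtotal = $950.82; tax = $54.79; total due = $1005.61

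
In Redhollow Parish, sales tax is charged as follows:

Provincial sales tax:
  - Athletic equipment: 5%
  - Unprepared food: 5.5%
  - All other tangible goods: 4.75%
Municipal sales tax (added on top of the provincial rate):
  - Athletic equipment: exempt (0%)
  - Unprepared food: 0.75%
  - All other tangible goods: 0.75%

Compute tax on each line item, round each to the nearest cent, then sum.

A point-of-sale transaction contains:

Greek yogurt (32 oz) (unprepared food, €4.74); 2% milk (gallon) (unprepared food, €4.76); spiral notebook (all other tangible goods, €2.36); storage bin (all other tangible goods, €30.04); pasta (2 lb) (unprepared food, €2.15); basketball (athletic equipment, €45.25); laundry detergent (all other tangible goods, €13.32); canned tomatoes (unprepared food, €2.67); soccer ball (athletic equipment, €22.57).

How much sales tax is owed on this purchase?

Greek yogurt (32 oz) €4.74: unprepared food → 5.5% + 0.75% municipal = 6.25% → €0.30
2% milk (gallon) €4.76: unprepared food → 5.5% + 0.75% municipal = 6.25% → €0.30
Spiral notebook €2.36: all other tangible goods → 4.75% + 0.75% municipal = 5.5% → €0.13
Storage bin €30.04: all other tangible goods → 4.75% + 0.75% municipal = 5.5% → €1.65
Pasta (2 lb) €2.15: unprepared food → 5.5% + 0.75% municipal = 6.25% → €0.13
Basketball €45.25: athletic equipment → 5% + 0% municipal = 5% → €2.26
Laundry detergent €13.32: all other tangible goods → 4.75% + 0.75% municipal = 5.5% → €0.73
Canned tomatoes €2.67: unprepared food → 5.5% + 0.75% municipal = 6.25% → €0.17
Soccer ball €22.57: athletic equipment → 5% + 0% municipal = 5% → €1.13
Total tax = €0.30 + €0.30 + €0.13 + €1.65 + €0.13 + €2.26 + €0.73 + €0.17 + €1.13 = €6.80

€6.80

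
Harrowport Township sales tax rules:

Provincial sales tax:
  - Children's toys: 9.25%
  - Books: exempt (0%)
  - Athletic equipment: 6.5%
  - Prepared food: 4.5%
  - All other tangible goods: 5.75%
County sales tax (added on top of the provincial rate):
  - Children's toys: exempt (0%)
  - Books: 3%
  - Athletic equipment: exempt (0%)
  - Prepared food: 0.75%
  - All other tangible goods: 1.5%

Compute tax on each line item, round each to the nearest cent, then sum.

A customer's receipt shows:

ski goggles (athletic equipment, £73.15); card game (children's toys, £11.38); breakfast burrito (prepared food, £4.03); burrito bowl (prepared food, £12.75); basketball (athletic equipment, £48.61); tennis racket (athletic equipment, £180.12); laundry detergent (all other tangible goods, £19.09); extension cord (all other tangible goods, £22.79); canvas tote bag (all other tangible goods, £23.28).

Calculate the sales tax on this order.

Ski goggles £73.15: athletic equipment → 6.5% + 0% county = 6.5% → £4.75
Card game £11.38: children's toys → 9.25% + 0% county = 9.25% → £1.05
Breakfast burrito £4.03: prepared food → 4.5% + 0.75% county = 5.25% → £0.21
Burrito bowl £12.75: prepared food → 4.5% + 0.75% county = 5.25% → £0.67
Basketball £48.61: athletic equipment → 6.5% + 0% county = 6.5% → £3.16
Tennis racket £180.12: athletic equipment → 6.5% + 0% county = 6.5% → £11.71
Laundry detergent £19.09: all other tangible goods → 5.75% + 1.5% county = 7.25% → £1.38
Extension cord £22.79: all other tangible goods → 5.75% + 1.5% county = 7.25% → £1.65
Canvas tote bag £23.28: all other tangible goods → 5.75% + 1.5% county = 7.25% → £1.69
Total tax = £4.75 + £1.05 + £0.21 + £0.67 + £3.16 + £11.71 + £1.38 + £1.65 + £1.69 = £26.27

£26.27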